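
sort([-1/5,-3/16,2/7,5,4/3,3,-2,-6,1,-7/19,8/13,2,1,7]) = [-6,-2,-7/19,-1/5,-3/16,2/7,8/13,1,1,4/3,2,3,5,7]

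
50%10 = 0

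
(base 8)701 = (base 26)h7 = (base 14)241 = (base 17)197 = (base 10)449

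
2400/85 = 28 + 4/17 ≈ 28.24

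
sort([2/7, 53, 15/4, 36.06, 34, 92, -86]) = [-86, 2/7, 15/4, 34, 36.06, 53, 92]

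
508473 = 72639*7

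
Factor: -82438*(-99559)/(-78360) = -1*2^(-2)*3^(-1)*5^(-1)*47^1*653^(-1)*877^1*99559^1 = -4103722421/39180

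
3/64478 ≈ 0.0000465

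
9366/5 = 1873 + 1/5 = 1873.20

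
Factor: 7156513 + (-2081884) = 3^1 * 7^1 * 167^1 * 1447^1 = 5074629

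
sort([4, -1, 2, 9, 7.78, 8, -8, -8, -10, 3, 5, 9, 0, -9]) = [-10, -9, -8, -8, -1, 0, 2, 3, 4, 5, 7.78, 8, 9, 9]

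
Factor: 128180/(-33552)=-1*2^(-2)*3^(-2)*5^1*13^1*17^1*29^1*233^(-1)=-32045/8388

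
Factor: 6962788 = 2^2 * 7^1 * 139^1 * 1789^1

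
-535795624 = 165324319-701119943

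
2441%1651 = 790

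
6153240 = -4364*(-1410)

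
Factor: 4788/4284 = 17^(-1)*19^1 = 19/17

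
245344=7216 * 34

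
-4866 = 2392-7258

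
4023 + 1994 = 6017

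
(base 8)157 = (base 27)43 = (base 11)a1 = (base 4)1233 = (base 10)111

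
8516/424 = 20 + 9/106 ≈ 20.08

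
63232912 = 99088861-35855949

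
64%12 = 4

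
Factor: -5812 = -1*2^2*1453^1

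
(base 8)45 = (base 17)23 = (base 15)27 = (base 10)37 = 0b100101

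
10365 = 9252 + 1113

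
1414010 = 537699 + 876311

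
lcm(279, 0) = 0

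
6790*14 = 95060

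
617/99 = 6 + 23/99 ≈ 6.23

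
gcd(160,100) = 20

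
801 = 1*801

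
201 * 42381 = 8518581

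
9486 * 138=1309068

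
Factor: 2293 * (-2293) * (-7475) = 5^2 * 13^1 * 23^1 * 2293^2 = 39302421275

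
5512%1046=282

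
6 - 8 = -2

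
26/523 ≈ 0.0497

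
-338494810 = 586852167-925346977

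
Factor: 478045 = 5^1*67^1*1427^1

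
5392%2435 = 522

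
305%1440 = 305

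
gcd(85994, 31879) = 1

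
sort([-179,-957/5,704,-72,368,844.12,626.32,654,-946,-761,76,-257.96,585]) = [-946,-761,-257.96,-957/5,-179,-72,76,368,585,626.32,654,704,844.12]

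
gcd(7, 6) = 1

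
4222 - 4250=-28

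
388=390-2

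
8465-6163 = 2302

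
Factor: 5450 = 2^1 * 5^2 * 109^1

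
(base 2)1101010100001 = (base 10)6817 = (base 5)204232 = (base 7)25606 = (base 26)a25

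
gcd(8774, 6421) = 1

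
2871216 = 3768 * 762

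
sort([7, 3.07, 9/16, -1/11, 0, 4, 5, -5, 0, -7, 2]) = [-7, -5, -1/11, 0, 0, 9/16, 2, 3.07, 4, 5, 7]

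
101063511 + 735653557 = 836717068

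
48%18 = 12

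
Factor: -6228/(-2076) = 3^1 = 3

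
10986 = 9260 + 1726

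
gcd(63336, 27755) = 91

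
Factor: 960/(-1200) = -1 * 2^2 * 5^(-1) = -4/5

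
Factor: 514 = 2^1 * 257^1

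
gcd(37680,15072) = 7536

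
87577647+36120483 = 123698130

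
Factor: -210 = -1*2^1*3^1*5^1*7^1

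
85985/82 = 1048 + 49/82 ≈ 1048.60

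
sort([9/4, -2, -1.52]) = [-2, -1.52, 9/4]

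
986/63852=29/1878 ≈ 0.0154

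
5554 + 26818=32372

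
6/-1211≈-0.00495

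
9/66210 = 3/22070 ≈ 0.000136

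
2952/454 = 6 + 114/227 ≈ 6.50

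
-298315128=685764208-984079336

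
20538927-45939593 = -25400666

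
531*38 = 20178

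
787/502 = 1 + 285/502 ≈ 1.57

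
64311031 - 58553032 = 5757999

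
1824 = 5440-3616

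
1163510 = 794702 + 368808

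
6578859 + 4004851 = 10583710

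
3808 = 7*544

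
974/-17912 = -487/8956 ≈ -0.0544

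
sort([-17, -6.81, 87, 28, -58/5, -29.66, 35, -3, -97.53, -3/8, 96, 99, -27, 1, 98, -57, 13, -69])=[-97.53, -69, -57, -29.66, -27, -17, -58/5, -6.81, -3, -3/8, 1, 13, 28, 35, 87, 96, 98, 99]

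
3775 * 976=3684400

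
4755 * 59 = 280545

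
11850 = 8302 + 3548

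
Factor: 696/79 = 2^3 * 3^1 * 29^1 * 79^(-1)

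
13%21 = 13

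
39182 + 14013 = 53195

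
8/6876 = 2/1719 ≈ 0.00116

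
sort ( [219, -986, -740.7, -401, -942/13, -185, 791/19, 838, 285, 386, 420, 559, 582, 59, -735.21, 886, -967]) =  [-986, -967, -740.7, -735.21, -401, -185, -942/13, 791/19, 59, 219, 285, 386, 420, 559, 582, 838, 886]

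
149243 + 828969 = 978212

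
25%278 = 25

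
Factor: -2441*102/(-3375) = 2^1*3^(-2)*5^(-3)*17^1*2441^1 = 82994/1125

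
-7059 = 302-7361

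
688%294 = 100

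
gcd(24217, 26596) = 61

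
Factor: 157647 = 3^1 * 7^1 * 7507^1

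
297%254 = 43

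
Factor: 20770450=2^1*5^2*415409^1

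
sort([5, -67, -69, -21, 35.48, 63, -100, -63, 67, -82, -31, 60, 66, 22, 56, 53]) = [-100, -82, -69, -67, -63, -31, -21, 5, 22, 35.48, 53, 56, 60, 63, 66, 67]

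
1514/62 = 24+13/31 ≈ 24.42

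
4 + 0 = 4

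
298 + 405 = 703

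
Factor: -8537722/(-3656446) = 1828223^(-1)*4268861^1 = 4268861/1828223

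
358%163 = 32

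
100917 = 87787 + 13130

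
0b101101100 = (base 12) 264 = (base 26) e0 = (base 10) 364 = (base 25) ee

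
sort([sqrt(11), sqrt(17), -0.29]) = [-0.29, sqrt(11), sqrt(17)]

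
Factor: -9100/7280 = -1*2^(-2)*5^1 = -5/4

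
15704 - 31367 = -15663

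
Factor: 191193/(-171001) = -1*3^1*101^1*271^(-1) = -303/271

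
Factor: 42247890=2^1 * 3^2 * 5^1 * 17^1 * 53^1 * 521^1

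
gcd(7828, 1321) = 1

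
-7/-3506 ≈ 0.00200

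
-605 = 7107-7712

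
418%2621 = 418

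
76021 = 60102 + 15919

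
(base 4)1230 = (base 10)108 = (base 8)154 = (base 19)5d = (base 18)60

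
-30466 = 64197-94663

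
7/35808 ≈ 0.000195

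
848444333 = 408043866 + 440400467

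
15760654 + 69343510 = 85104164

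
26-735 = -709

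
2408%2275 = 133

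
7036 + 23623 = 30659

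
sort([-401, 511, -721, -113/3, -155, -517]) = [-721, -517, -401, -155, -113/3, 511]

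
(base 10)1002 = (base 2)1111101010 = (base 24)1hi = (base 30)13c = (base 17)37g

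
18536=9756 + 8780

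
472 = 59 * 8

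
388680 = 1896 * 205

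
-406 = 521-927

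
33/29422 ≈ 0.00112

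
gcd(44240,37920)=6320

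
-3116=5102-8218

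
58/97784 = 29/48892 ≈ 0.000593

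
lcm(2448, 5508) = 22032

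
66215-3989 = 62226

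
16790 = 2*8395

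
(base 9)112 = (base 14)68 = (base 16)5c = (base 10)92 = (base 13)71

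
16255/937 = 17 + 326/937 ≈ 17.35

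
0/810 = 0 = 0.00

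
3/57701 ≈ 0.0000520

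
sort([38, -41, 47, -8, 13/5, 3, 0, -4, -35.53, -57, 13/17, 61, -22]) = [-57, -41, -35.53, -22, -8, -4, 0, 13/17, 13/5, 3, 38, 47, 61]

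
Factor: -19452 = -1 * 2^2 * 3^1 * 1621^1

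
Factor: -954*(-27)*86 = 2^2*3^5*43^1*53^1 = 2215188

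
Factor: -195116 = -1*2^2*48779^1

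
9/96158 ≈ 0.0000936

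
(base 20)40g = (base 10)1616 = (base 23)316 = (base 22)37a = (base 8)3120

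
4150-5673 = -1523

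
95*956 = 90820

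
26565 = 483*55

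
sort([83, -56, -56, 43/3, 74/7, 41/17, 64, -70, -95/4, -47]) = [-70, -56, -56, -47, -95/4, 41/17, 74/7, 43/3, 64, 83]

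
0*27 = 0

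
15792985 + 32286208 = 48079193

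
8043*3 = 24129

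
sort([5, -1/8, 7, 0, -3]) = [-3, -1/8, 0, 5, 7]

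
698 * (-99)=-69102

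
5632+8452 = 14084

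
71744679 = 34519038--37225641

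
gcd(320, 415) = 5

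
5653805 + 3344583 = 8998388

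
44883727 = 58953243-14069516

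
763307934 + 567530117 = 1330838051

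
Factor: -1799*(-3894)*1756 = 2^3*3^1*7^1*11^1*59^1*257^1*439^1 = 12301317336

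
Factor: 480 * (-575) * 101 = -1 * 2^5 * 3^1 * 5^3 * 23^1 * 101^1 = -27876000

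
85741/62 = 1382 + 57/62 ≈ 1382.92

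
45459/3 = 15153 = 15153.00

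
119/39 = 3 + 2/39 ≈ 3.05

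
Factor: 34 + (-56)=-1*2^1*11^1=-22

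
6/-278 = -3/139 ≈ -0.0216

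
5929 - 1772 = 4157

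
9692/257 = 37 + 183/257 ≈ 37.71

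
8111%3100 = 1911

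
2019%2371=2019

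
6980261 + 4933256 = 11913517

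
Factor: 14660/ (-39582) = -1 * 2^1 * 3^ (-3) * 5^1 = -10/27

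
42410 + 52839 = 95249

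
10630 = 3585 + 7045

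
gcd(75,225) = 75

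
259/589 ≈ 0.440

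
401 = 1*401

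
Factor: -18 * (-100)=2^3 * 3^2 * 5^2=1800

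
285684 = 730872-445188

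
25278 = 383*66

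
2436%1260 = 1176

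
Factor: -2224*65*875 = -1*2^4*5^4*7^1*13^1*139^1 = -126490000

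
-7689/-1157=6 + 747/1157 ≈ 6.65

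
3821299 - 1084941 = 2736358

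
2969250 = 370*8025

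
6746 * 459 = 3096414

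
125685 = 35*3591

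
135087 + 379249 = 514336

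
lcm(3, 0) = 0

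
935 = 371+564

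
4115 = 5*823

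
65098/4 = 32549/2 = 16274.50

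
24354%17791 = 6563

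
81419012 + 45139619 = 126558631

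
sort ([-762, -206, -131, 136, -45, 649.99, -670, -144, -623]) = [-762, -670, -623, -206, -144, -131, -45, 136, 649.99]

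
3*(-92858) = -278574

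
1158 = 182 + 976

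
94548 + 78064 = 172612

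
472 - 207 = 265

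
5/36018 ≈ 0.000139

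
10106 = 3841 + 6265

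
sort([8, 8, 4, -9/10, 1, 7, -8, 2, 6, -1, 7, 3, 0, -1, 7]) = [-8, -1, -1, -9/10, 0, 1, 2, 3, 4, 6, 7, 7, 7, 8, 8]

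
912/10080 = 19/210 ≈ 0.0905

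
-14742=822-15564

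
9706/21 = 462+4/21 ≈ 462.19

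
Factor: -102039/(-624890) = 2^(-1)*3^1*5^(-1)*43^1*79^(-1) = 129/790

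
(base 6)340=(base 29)4g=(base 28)4k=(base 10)132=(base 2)10000100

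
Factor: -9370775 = -1 * 5^2 * 23^1 * 43^1 * 379^1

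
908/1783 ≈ 0.509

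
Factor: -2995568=-1 * 2^4 * 187223^1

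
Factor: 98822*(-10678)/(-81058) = 2^1*19^1*281^1*40529^(-1)*49411^1 = 527610658/40529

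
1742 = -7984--9726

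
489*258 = 126162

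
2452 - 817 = 1635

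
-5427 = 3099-8526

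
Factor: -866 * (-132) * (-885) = -1 * 2^3 * 3^2 * 5^1 * 11^1 * 59^1 * 433^1 = -101166120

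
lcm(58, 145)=290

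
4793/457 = 10+223/457 ≈ 10.49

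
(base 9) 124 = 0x67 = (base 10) 103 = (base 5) 403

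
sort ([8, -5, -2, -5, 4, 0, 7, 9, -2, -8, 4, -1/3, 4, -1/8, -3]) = [-8, -5, -5, -3, -2, -2, -1/3, -1/8, 0, 4, 4, 4, 7, 8, 9]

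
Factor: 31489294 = 2^1 * 37^1 * 181^1 * 2351^1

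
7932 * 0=0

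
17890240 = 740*24176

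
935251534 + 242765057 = 1178016591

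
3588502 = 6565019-2976517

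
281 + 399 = 680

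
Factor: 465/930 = 2^(-1) = 1/2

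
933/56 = 16 + 37/56 ≈ 16.66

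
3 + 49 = 52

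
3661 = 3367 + 294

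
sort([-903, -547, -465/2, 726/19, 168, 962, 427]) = [-903, -547, -465/2, 726/19, 168, 427, 962]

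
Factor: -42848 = -1*2^5*13^1*103^1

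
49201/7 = 7028 + 5/7 ≈ 7028.71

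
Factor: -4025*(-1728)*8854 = 2^7*3^3*5^2*7^1*19^1*23^1*233^1 = 61581340800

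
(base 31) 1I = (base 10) 49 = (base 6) 121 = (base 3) 1211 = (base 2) 110001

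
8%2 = 0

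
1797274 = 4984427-3187153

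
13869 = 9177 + 4692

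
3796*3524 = 13377104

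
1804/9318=902/4659 ≈ 0.194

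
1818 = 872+946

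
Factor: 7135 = 5^1 * 1427^1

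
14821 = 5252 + 9569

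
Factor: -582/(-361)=2^1*3^1*19^(-2)*97^1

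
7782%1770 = 702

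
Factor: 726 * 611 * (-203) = -1 * 2^1 * 3^1 * 7^1 * 11^2 * 13^1 * 29^1 * 47^1 = -90047958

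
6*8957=53742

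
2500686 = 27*92618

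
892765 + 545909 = 1438674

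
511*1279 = 653569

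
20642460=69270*298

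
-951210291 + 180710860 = -770499431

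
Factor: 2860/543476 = 5^1 * 11^1 * 13^1 * 19^(-1) * 7151^(-1) = 715/135869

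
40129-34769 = 5360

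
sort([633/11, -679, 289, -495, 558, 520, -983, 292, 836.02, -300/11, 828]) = [-983, -679, -495, -300/11, 633/11, 289, 292, 520, 558, 828, 836.02]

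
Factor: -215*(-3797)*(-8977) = -1*5^1*43^1*47^1*191^1*3797^1 = -7328418835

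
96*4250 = 408000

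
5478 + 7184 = 12662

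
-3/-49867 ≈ 0.0000602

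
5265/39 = 135 = 135.00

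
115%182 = 115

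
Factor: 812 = 2^2*7^1*29^1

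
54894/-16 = -27447/8 ≈ -3430.88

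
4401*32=140832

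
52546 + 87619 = 140165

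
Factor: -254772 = -1 * 2^2 * 3^3 * 7^1 * 337^1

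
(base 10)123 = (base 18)6f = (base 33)3o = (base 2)1111011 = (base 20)63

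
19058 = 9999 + 9059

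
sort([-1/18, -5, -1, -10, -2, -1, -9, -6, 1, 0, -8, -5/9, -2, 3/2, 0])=[-10, -9, -8, -6, -5, -2, -2, -1, -1, -5/9, -1/18, 0, 0, 1, 3/2]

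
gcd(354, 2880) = 6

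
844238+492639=1336877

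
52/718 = 26/359 ≈ 0.0724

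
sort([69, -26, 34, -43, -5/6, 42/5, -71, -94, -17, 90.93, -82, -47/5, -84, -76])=[-94, -84, -82, -76, -71, -43, -26, -17, -47/5, -5/6, 42/5, 34, 69, 90.93]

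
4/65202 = 2/32601 ≈ 0.0000613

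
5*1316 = 6580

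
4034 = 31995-27961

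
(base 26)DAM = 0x236E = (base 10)9070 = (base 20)12DA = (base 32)8RE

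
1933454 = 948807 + 984647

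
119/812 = 17/116≈0.147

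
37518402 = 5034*7453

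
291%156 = 135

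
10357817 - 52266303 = -41908486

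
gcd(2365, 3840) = 5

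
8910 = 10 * 891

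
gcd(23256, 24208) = 136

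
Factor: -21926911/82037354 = -1*2^(-1)*7^(-1)*131^1*673^(-1)*8707^(-1)*167381^1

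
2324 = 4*581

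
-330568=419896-750464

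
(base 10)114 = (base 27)46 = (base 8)162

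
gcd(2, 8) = 2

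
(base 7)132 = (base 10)72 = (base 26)2k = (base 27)2i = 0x48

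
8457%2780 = 117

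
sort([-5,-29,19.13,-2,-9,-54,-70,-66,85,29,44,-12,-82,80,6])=[-82,-70,-66,-54,-29,-12,-9,-5,-2,6,19.13,29,44,80,85]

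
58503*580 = 33931740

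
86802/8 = 10850 + 1/4 = 10850.25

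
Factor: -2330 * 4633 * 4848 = -1 * 2^5 * 3^1 * 5^1 * 41^1 * 101^1 * 113^1 * 233^1 = -52333626720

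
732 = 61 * 12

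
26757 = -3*(-8919)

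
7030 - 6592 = 438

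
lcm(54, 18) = 54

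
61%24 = 13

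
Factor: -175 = -1 * 5^2 * 7^1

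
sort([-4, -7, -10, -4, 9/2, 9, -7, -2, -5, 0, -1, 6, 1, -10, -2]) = [-10, -10, -7, -7, -5, -4, -4, -2, -2, -1, 0, 1, 9/2, 6, 9]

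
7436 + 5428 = 12864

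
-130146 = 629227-759373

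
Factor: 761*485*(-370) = -1*2^1*5^2*37^1*97^1*761^1 = -136561450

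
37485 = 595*63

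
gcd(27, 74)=1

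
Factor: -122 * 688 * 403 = -1 * 2^5 * 13^1 * 31^1 * 43^1 * 61^1 = -33826208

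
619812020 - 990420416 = -370608396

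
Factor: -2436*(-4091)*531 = 2^2*3^3*7^1*29^1*59^1*4091^1 = 5291773956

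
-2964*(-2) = 5928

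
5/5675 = 1/1135 ≈ 0.000881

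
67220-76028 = -8808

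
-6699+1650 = -5049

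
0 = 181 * 0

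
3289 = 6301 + -3012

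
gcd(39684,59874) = 6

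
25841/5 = 5168 + 1/5 = 5168.20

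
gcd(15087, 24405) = 3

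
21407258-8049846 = 13357412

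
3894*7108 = 27678552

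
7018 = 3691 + 3327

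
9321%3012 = 285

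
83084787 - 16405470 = 66679317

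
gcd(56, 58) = 2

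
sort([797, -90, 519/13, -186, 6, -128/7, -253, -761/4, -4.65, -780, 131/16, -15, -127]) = [-780, -253, -761/4, -186, -127, -90, -128/7, -15, -4.65, 6, 131/16, 519/13, 797]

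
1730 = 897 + 833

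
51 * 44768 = 2283168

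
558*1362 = 759996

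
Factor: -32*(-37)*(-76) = -1*2^7*19^1*37^1 = -89984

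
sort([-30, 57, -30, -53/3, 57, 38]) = [-30, -30, -53/3, 38, 57, 57]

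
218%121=97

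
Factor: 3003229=71^1*42299^1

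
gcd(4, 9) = 1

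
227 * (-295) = -66965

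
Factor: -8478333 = -1*3^2*942037^1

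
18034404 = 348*51823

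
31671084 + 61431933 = 93103017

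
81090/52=1559 + 11/26 ≈ 1559.42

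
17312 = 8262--9050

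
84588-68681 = 15907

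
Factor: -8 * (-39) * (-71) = -1 * 2^3 * 3^1 * 13^1 * 71^1 = -22152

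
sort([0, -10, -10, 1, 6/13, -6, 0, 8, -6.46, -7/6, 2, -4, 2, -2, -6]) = [-10, -10, -6.46, -6, -6, -4, -2, -7/6, 0, 0, 6/13, 1, 2, 2, 8]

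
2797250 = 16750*167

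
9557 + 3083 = 12640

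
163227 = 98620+64607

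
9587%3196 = 3195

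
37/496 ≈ 0.0746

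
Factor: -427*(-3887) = 7^1*13^2*23^1*61^1 = 1659749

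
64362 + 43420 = 107782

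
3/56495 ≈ 0.0000531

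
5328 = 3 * 1776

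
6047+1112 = 7159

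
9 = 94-85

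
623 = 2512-1889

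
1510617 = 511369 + 999248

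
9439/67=140 + 59/67 ≈ 140.88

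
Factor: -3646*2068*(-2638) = 2^4*11^1*47^1*1319^1*1823^1 = 19890330064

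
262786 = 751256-488470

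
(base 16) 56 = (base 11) 79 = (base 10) 86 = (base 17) 51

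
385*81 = 31185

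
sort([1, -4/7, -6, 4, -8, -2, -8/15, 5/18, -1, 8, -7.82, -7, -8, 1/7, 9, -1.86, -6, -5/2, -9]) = [-9, -8, -8, -7.82, -7, -6, -6, -5/2, -2, -1.86, -1, -4/7, -8/15, 1/7, 5/18, 1, 4, 8, 9]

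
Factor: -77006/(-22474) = 17^(-1)*139^1*277^1*661^(-1) = 38503/11237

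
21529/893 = 24 + 97/893 ≈ 24.11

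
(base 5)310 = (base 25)35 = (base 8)120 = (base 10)80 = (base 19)44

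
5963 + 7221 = 13184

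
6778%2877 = 1024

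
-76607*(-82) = 6281774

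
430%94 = 54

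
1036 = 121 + 915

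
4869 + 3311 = 8180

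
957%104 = 21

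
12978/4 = 3244+1/2 = 3244.50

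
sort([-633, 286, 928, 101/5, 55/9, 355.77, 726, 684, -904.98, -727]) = [-904.98, -727, -633, 55/9, 101/5, 286, 355.77, 684, 726, 928]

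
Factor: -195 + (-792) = -1 * 3^1 * 7^1 * 47^1 = -987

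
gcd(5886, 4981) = 1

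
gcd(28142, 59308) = 2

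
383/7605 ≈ 0.0504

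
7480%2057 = 1309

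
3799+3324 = 7123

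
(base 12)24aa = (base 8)10102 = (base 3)12201011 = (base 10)4162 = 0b1000001000010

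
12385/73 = 169 + 48/73 ≈ 169.66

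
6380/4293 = 1+2087/4293 ≈ 1.49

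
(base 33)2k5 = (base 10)2843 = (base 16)b1b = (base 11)2155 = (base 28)3hf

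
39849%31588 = 8261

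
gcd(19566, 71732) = 2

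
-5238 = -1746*3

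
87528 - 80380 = 7148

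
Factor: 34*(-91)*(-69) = 2^1*3^1*7^1*13^1*17^1*23^1 = 213486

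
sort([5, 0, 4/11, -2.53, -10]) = [-10, -2.53, 0, 4/11, 5]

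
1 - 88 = -87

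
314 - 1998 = -1684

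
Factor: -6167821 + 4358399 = -1 * 2^1 * 223^1 * 4057^1 = -1809422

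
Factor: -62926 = -1*2^1*73^1*431^1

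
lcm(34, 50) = 850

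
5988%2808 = 372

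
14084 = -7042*(-2)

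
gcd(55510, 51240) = 4270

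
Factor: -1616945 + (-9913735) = -1*2^3*3^1*5^1*7^2*37^1*53^1 = -11530680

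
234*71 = 16614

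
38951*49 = 1908599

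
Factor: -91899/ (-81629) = 3^2*10211^1*81629^ (-1) 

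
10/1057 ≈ 0.00946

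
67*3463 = 232021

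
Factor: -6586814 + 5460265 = -1*443^1*2543^1 = -1126549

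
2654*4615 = 12248210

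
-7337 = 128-7465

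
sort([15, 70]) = [15, 70]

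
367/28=13 + 3/28 ≈ 13.11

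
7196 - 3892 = 3304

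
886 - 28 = 858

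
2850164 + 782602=3632766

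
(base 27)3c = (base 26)3f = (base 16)5d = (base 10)93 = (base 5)333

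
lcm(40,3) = 120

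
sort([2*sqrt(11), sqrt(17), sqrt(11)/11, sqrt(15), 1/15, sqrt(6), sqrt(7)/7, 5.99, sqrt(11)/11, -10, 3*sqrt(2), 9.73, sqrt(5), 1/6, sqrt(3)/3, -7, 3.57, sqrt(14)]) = [-10, -7, 1/15, 1/6, sqrt(11)/11, sqrt(11)/11, sqrt(7)/7, sqrt(3)/3, sqrt(5), sqrt(6), 3.57, sqrt(14), sqrt(15), sqrt(17), 3*sqrt(2), 5.99, 2*sqrt(11), 9.73]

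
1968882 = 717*2746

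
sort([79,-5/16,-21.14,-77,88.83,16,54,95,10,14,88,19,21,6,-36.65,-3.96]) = [-77,-36.65,-21.14,-3.96,-5/16,6,10,14,16,19,21,54,79,88,88.83,95]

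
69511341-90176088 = -20664747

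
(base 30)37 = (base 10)97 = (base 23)45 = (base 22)49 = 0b1100001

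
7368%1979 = 1431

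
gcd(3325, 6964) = 1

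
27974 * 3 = 83922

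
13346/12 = 1112 + 1/6 ≈ 1112.17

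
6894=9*766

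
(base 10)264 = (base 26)a4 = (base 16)108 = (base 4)10020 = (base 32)88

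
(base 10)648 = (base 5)10043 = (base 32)k8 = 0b1010001000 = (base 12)460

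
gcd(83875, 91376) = 1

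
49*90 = 4410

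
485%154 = 23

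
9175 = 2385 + 6790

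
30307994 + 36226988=66534982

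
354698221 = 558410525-203712304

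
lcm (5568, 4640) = 27840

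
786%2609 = 786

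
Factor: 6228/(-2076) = -1*3^1 = -3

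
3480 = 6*580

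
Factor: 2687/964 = 2^(-2)*241^(-1)*2687^1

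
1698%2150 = 1698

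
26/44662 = 13/22331 ≈ 0.000582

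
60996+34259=95255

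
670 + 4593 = 5263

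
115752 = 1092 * 106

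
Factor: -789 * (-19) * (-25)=-1 * 3^1 * 5^2 * 19^1 * 263^1=-374775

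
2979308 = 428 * 6961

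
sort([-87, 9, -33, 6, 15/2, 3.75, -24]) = [-87, -33, -24, 3.75, 6, 15/2, 9]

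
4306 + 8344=12650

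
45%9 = 0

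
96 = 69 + 27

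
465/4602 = 155/1534 ≈ 0.101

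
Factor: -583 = -1*11^1*53^1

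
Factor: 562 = 2^1 * 281^1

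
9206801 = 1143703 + 8063098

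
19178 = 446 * 43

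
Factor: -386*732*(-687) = 2^3*3^2*61^1*193^1*229^1 = 194113224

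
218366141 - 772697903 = -554331762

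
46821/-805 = -58 - 131/805 ≈ -58.16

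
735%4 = 3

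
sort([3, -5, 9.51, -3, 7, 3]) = [-5, -3, 3, 3, 7, 9.51]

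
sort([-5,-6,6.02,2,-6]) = [-6,-6,-5,2,6.02]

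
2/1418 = 1/709 ≈ 0.00141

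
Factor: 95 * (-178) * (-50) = 2^2 * 5^3 * 19^1 * 89^1 = 845500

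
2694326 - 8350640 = -5656314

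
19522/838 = 9761/419 ≈ 23.30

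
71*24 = 1704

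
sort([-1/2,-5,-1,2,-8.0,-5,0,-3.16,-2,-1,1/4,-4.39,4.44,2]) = [-8.0,-5,-5,-4.39,-3.16,-2,-1,-1,-1/2,0,1/4,2,2,4.44]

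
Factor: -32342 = -1*2^1*103^1*157^1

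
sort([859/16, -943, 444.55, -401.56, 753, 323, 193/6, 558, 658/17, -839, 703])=[-943, -839, -401.56, 193/6, 658/17, 859/16, 323, 444.55, 558, 703, 753]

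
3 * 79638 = 238914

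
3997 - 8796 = -4799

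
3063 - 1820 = 1243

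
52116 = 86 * 606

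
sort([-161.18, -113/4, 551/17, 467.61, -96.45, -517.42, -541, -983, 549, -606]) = [-983, -606, -541, -517.42, -161.18, -96.45, -113/4, 551/17, 467.61, 549]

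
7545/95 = 79 + 8/19 ≈ 79.42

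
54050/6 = 9008+1/3 ≈ 9008.33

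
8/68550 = 4/34275 ≈ 0.000117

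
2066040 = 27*76520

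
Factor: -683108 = -1*2^2*170777^1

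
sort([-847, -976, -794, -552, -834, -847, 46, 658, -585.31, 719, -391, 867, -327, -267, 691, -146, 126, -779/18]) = [-976, -847, -847, -834, -794, -585.31, -552, -391, -327, -267, -146, -779/18, 46, 126, 658, 691, 719, 867]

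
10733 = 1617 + 9116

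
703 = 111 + 592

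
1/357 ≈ 0.00280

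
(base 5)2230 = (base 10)315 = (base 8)473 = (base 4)10323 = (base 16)13b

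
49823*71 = 3537433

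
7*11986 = 83902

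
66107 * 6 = 396642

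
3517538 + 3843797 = 7361335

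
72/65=1+7/65≈1.11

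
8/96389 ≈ 0.0000830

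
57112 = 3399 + 53713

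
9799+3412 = 13211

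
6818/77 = 974/11≈88.55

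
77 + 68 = 145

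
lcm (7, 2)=14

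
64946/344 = 188 + 137/172 ≈ 188.80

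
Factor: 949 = 13^1*73^1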